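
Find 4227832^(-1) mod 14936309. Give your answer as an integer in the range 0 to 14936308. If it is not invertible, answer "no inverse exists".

Apply the Euclidean algorithm to 14936309 and 4227832:
14936309 = 3·4227832 + 2252813
4227832 = 1·2252813 + 1975019
2252813 = 1·1975019 + 277794
1975019 = 7·277794 + 30461
277794 = 9·30461 + 3645
30461 = 8·3645 + 1301
3645 = 2·1301 + 1043
1301 = 1·1043 + 258
1043 = 4·258 + 11
258 = 23·11 + 5
11 = 2·5 + 1
5 = 5·1 + 0
The gcd is 1. Working backward:
1 = 11 − 2·5
1 = −2·258 + 47·11
1 = 47·1043 − 190·258
1 = −190·1301 + 237·1043
1 = 237·3645 − 664·1301
1 = −664·30461 + 5549·3645
1 = 5549·277794 − 50605·30461
1 = −50605·1975019 + 359784·277794
1 = 359784·2252813 − 410389·1975019
1 = −410389·4227832 + 770173·2252813
1 = 770173·14936309 − 2720908·4227832
So 4227832·(-2720908) ≡ 1 (mod 14936309), and -2720908 ≡ 12215401 (mod 14936309).

12215401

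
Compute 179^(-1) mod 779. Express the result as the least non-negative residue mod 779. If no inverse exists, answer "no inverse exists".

Run Euclid on (779, 179):
779 = 4·179 + 63
179 = 2·63 + 53
63 = 1·53 + 10
53 = 5·10 + 3
10 = 3·3 + 1
3 = 3·1 + 0
The gcd is 1. Working backward:
1 = 10 − 3·3
1 = −3·53 + 16·10
1 = 16·63 − 19·53
1 = −19·179 + 54·63
1 = 54·779 − 235·179
So 179·(-235) ≡ 1 (mod 779), and -235 ≡ 544 (mod 779).

544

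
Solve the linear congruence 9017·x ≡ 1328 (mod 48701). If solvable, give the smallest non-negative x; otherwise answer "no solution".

16160

First find gcd(9017, 48701):
48701 = 5×9017 + 3616
9017 = 2×3616 + 1785
3616 = 2×1785 + 46
1785 = 38×46 + 37
46 = 1×37 + 9
37 = 4×9 + 1
9 = 9×1 + 0
gcd = 1, so a unique solution mod 48701 exists.
Back-substitute for the Bézout coefficients:
1 = 37 − 4·9
1 = −4·46 + 5·37
1 = 5·1785 − 194·46
1 = −194·3616 + 393·1785
1 = 393·9017 − 980·3616
1 = −980·48701 + 5293·9017
So 9017·(5293) ≡ 1 (mod 48701), giving 9017⁻¹ ≡ 5293.
x ≡ 9017⁻¹·1328 ≡ 5293·1328 ≡ 16160 (mod 48701).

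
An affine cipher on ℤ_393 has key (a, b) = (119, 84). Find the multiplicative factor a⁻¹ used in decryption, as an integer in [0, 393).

251

Run Euclid on (393, 119):
393 = 3·119 + 36
119 = 3·36 + 11
36 = 3·11 + 3
11 = 3·3 + 2
3 = 1·2 + 1
2 = 2·1 + 0
The gcd is 1. Working backward:
1 = 3 − 2
1 = −11 + 4·3
1 = 4·36 − 13·11
1 = −13·119 + 43·36
1 = 43·393 − 142·119
So 119·(-142) ≡ 1 (mod 393), and -142 ≡ 251 (mod 393).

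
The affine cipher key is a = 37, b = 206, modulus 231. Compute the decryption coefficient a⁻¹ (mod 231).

25

Run Euclid on (231, 37):
231 = 6*37 + 9
37 = 4*9 + 1
9 = 9*1 + 0
gcd = 1, so the inverse exists. Back-substitute:
1 = 37 − 4·9
1 = −4·231 + 25·37
So 37·25 ≡ 1 (mod 231).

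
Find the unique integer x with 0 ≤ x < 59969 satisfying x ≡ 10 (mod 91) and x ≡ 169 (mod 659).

Write x = 10 + 91·k. Then 91·k ≡ 169 − 10 ≡ 159 (mod 659).
Need 91⁻¹ mod 659. Extended Euclid on (659, 91):
659 = 7·91 + 22
91 = 4·22 + 3
22 = 7·3 + 1
3 = 3·1 + 0
Back-substitute:
1 = 22 − 7·3
1 = −7·91 + 29·22
1 = 29·659 − 210·91
91⁻¹ ≡ 449 (mod 659), so k ≡ 449·159 ≡ 219 (mod 659).
x = 10 + 91·219 = 19939.

19939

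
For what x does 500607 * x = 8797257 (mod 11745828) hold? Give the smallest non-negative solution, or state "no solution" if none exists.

1082491

First find gcd(500607, 11745828):
11745828 = 23·500607 + 231867
500607 = 2·231867 + 36873
231867 = 6·36873 + 10629
36873 = 3·10629 + 4986
10629 = 2·4986 + 657
4986 = 7·657 + 387
657 = 1·387 + 270
387 = 1·270 + 117
270 = 2·117 + 36
117 = 3·36 + 9
36 = 4·9 + 0
gcd = 9 and 9 | 8797257, so solutions exist. Divide through by 9: 55623x ≡ 977473 (mod 1305092).
Now find 55623⁻¹ mod 1305092:
1305092 = 23*55623 + 25763
55623 = 2*25763 + 4097
25763 = 6*4097 + 1181
4097 = 3*1181 + 554
1181 = 2*554 + 73
554 = 7*73 + 43
73 = 1*43 + 30
43 = 1*30 + 13
30 = 2*13 + 4
13 = 3*4 + 1
4 = 4*1 + 0
Back-substitute:
1 = 13 − 3·4
1 = −3·30 + 7·13
1 = 7·43 − 10·30
1 = −10·73 + 17·43
1 = 17·554 − 129·73
1 = −129·1181 + 275·554
1 = 275·4097 − 954·1181
1 = −954·25763 + 5999·4097
1 = 5999·55623 − 12952·25763
1 = −12952·1305092 + 303895·55623
So 55623⁻¹ ≡ 303895 (mod 1305092).
Then x ≡ 303895·977473 ≡ 1082491 (mod 1305092); the smallest non-negative solution is x = 1082491.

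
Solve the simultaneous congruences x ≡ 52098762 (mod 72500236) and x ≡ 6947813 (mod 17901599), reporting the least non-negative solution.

Write x = 52098762 + 72500236·k. Then 72500236·k ≡ 6947813 − 52098762 ≡ 8553848 (mod 17901599).
Need 72500236⁻¹ mod 17901599. Extended Euclid on (17901599, 893840):
17901599 = 20*893840 + 24799
893840 = 36*24799 + 1076
24799 = 23*1076 + 51
1076 = 21*51 + 5
51 = 10*5 + 1
5 = 5*1 + 0
Back-substitute:
1 = 51 − 10·5
1 = −10·1076 + 211·51
1 = 211·24799 − 4863·1076
1 = −4863·893840 + 175279·24799
1 = 175279·17901599 − 3510443·893840
72500236⁻¹ ≡ 14391156 (mod 17901599), so k ≡ 14391156·8553848 ≡ 6197555 (mod 17901599).
x = 52098762 + 72500236·6197555 = 449324252221742.

449324252221742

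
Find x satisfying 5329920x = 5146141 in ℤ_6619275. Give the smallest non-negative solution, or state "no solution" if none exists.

gcd(5329920, 6619275):
6619275 = 1*5329920 + 1289355
5329920 = 4*1289355 + 172500
1289355 = 7*172500 + 81855
172500 = 2*81855 + 8790
81855 = 9*8790 + 2745
8790 = 3*2745 + 555
2745 = 4*555 + 525
555 = 1*525 + 30
525 = 17*30 + 15
30 = 2*15 + 0
gcd = 15, but 15 ∤ 5146141, so the congruence has no solution.

no solution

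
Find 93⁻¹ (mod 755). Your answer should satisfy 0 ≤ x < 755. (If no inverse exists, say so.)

gcd(755, 93) by repeated division:
755 = 8·93 + 11
93 = 8·11 + 5
11 = 2·5 + 1
5 = 5·1 + 0
The gcd is 1. Working backward:
1 = 11 − 2·5
1 = −2·93 + 17·11
1 = 17·755 − 138·93
Hence 93⁻¹ ≡ -138 ≡ 617 (mod 755).

617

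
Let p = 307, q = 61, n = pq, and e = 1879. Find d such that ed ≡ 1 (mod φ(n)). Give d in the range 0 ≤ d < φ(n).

13279

φ(n) = (p−1)(q−1) = 306·60 = 18360.
Need d with 1879·d ≡ 1 (mod 18360). Apply the extended Euclidean algorithm:
18360 = 9*1879 + 1449
1879 = 1*1449 + 430
1449 = 3*430 + 159
430 = 2*159 + 112
159 = 1*112 + 47
112 = 2*47 + 18
47 = 2*18 + 11
18 = 1*11 + 7
11 = 1*7 + 4
7 = 1*4 + 3
4 = 1*3 + 1
3 = 3*1 + 0
Back-substitute:
1 = 4 − 3
1 = −7 + 2·4
1 = 2·11 − 3·7
1 = −3·18 + 5·11
1 = 5·47 − 13·18
1 = −13·112 + 31·47
1 = 31·159 − 44·112
1 = −44·430 + 119·159
1 = 119·1449 − 401·430
1 = −401·1879 + 520·1449
1 = 520·18360 − 5081·1879
So 1879·(-5081) ≡ 1 (mod 18360), hence d ≡ -5081 ≡ 13279 (mod 18360).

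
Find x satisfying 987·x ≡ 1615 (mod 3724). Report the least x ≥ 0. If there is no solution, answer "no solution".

gcd(987, 3724):
3724 = 3·987 + 763
987 = 1·763 + 224
763 = 3·224 + 91
224 = 2·91 + 42
91 = 2·42 + 7
42 = 6·7 + 0
gcd = 7, but 7 ∤ 1615, so the congruence has no solution.

no solution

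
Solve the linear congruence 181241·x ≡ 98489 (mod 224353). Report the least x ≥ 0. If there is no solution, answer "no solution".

99003

First find gcd(181241, 224353):
224353 = 1·181241 + 43112
181241 = 4·43112 + 8793
43112 = 4·8793 + 7940
8793 = 1·7940 + 853
7940 = 9·853 + 263
853 = 3·263 + 64
263 = 4·64 + 7
64 = 9·7 + 1
7 = 7·1 + 0
gcd = 1, so a unique solution mod 224353 exists.
Back-substitute for the Bézout coefficients:
1 = 64 − 9·7
1 = −9·263 + 37·64
1 = 37·853 − 120·263
1 = −120·7940 + 1117·853
1 = 1117·8793 − 1237·7940
1 = −1237·43112 + 6065·8793
1 = 6065·181241 − 25497·43112
1 = −25497·224353 + 31562·181241
So 181241·(31562) ≡ 1 (mod 224353), giving 181241⁻¹ ≡ 31562.
x ≡ 181241⁻¹·98489 ≡ 31562·98489 ≡ 99003 (mod 224353).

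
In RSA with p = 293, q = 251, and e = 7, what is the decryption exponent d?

φ(n) = (p−1)(q−1) = 292·250 = 73000.
Need d with 7·d ≡ 1 (mod 73000). Apply the extended Euclidean algorithm:
73000 = 10428*7 + 4
7 = 1*4 + 3
4 = 1*3 + 1
3 = 3*1 + 0
Back-substitute:
1 = 4 − 3
1 = −7 + 2·4
1 = 2·73000 − 20857·7
So 7·(-20857) ≡ 1 (mod 73000), hence d ≡ -20857 ≡ 52143 (mod 73000).

52143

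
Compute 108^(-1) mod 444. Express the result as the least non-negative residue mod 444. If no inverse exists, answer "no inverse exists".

Compute gcd(108, 444):
444 = 4·108 + 12
108 = 9·12 + 0
gcd(108, 444) = 12 ≠ 1, so 108 has no multiplicative inverse modulo 444.

no inverse exists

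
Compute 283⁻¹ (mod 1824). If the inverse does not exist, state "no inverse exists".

Run Euclid on (1824, 283):
1824 = 6×283 + 126
283 = 2×126 + 31
126 = 4×31 + 2
31 = 15×2 + 1
2 = 2×1 + 0
gcd = 1, so the inverse exists. Back-substitute:
1 = 31 − 15·2
1 = −15·126 + 61·31
1 = 61·283 − 137·126
1 = −137·1824 + 883·283
So 283·883 ≡ 1 (mod 1824).

883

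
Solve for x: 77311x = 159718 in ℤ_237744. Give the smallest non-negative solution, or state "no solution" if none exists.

First find gcd(77311, 237744):
237744 = 3·77311 + 5811
77311 = 13·5811 + 1768
5811 = 3·1768 + 507
1768 = 3·507 + 247
507 = 2·247 + 13
247 = 19·13 + 0
gcd = 13 and 13 | 159718, so solutions exist. Divide through by 13: 5947x ≡ 12286 (mod 18288).
Now find 5947⁻¹ mod 18288:
18288 = 3×5947 + 447
5947 = 13×447 + 136
447 = 3×136 + 39
136 = 3×39 + 19
39 = 2×19 + 1
19 = 19×1 + 0
Back-substitute:
1 = 39 − 2·19
1 = −2·136 + 7·39
1 = 7·447 − 23·136
1 = −23·5947 + 306·447
1 = 306·18288 − 941·5947
So 5947·(-941) ≡ 1 (mod 18288), i.e. 5947⁻¹ ≡ 17347.
Then x ≡ 17347·12286 ≡ 15178 (mod 18288); the smallest non-negative solution is x = 15178.

15178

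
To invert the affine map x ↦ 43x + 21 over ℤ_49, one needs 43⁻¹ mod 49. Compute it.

8

Run Euclid on (49, 43):
49 = 1·43 + 6
43 = 7·6 + 1
6 = 6·1 + 0
Since gcd(43, 49) = 1, back-substitute to write 1 as a combination:
1 = 43 − 7·6
1 = −7·49 + 8·43
So 43·8 ≡ 1 (mod 49).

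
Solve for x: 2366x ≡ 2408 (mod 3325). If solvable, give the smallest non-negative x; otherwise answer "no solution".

First find gcd(2366, 3325):
3325 = 1·2366 + 959
2366 = 2·959 + 448
959 = 2·448 + 63
448 = 7·63 + 7
63 = 9·7 + 0
gcd = 7 and 7 | 2408, so solutions exist. Divide through by 7: 338x ≡ 344 (mod 475).
Now find 338⁻¹ mod 475:
475 = 1*338 + 137
338 = 2*137 + 64
137 = 2*64 + 9
64 = 7*9 + 1
9 = 9*1 + 0
Back-substitute:
1 = 64 − 7·9
1 = −7·137 + 15·64
1 = 15·338 − 37·137
1 = −37·475 + 52·338
So 338⁻¹ ≡ 52 (mod 475).
Then x ≡ 52·344 ≡ 313 (mod 475); the smallest non-negative solution is x = 313.

313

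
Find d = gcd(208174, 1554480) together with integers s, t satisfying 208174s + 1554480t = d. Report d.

2

Repeated division:
1554480 = 7*208174 + 97262
208174 = 2*97262 + 13650
97262 = 7*13650 + 1712
13650 = 7*1712 + 1666
1712 = 1*1666 + 46
1666 = 36*46 + 10
46 = 4*10 + 6
10 = 1*6 + 4
6 = 1*4 + 2
4 = 2*2 + 0
gcd(208174, 1554480) = 2.
Back-substituting:
2 = 6 − 4
2 = −10 + 2·6
2 = 2·46 − 9·10
2 = −9·1666 + 326·46
2 = 326·1712 − 335·1666
2 = −335·13650 + 2671·1712
2 = 2671·97262 − 19032·13650
2 = −19032·208174 + 40735·97262
2 = 40735·1554480 − 304177·208174
So 2 = (40735)·1554480 + (-304177)·208174.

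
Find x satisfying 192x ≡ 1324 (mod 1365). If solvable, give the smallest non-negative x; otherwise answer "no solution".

gcd(192, 1365):
1365 = 7*192 + 21
192 = 9*21 + 3
21 = 7*3 + 0
gcd = 3, but 3 ∤ 1324, so the congruence has no solution.

no solution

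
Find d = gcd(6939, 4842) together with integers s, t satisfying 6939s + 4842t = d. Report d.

Apply Euclid's algorithm to 6939 and 4842:
6939 = 1×4842 + 2097
4842 = 2×2097 + 648
2097 = 3×648 + 153
648 = 4×153 + 36
153 = 4×36 + 9
36 = 4×9 + 0
gcd(6939, 4842) = 9.
Working backward:
9 = 153 − 4·36
9 = −4·648 + 17·153
9 = 17·2097 − 55·648
9 = −55·4842 + 127·2097
9 = 127·6939 − 182·4842
So 9 = (127)·6939 + (-182)·4842.

9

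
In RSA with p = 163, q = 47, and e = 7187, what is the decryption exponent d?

1631

φ(n) = (p−1)(q−1) = 162·46 = 7452.
Need d with 7187·d ≡ 1 (mod 7452). Apply the extended Euclidean algorithm:
7452 = 1*7187 + 265
7187 = 27*265 + 32
265 = 8*32 + 9
32 = 3*9 + 5
9 = 1*5 + 4
5 = 1*4 + 1
4 = 4*1 + 0
Back-substitute:
1 = 5 − 4
1 = −9 + 2·5
1 = 2·32 − 7·9
1 = −7·265 + 58·32
1 = 58·7187 − 1573·265
1 = −1573·7452 + 1631·7187
So 7187·1631 ≡ 1 (mod 7452), hence d = 1631.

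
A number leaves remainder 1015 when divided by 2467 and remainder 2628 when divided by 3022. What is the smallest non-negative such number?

Write x = 1015 + 2467·k. Then 2467·k ≡ 2628 − 1015 ≡ 1613 (mod 3022).
Need 2467⁻¹ mod 3022. Extended Euclid on (3022, 2467):
3022 = 1×2467 + 555
2467 = 4×555 + 247
555 = 2×247 + 61
247 = 4×61 + 3
61 = 20×3 + 1
3 = 3×1 + 0
Back-substitute:
1 = 61 − 20·3
1 = −20·247 + 81·61
1 = 81·555 − 182·247
1 = −182·2467 + 809·555
1 = 809·3022 − 991·2467
2467⁻¹ ≡ 2031 (mod 3022), so k ≡ 2031·1613 ≡ 155 (mod 3022).
x = 1015 + 2467·155 = 383400.

383400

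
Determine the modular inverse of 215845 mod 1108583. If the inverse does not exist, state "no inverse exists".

Euclidean algorithm on 1108583, 215845:
1108583 = 5×215845 + 29358
215845 = 7×29358 + 10339
29358 = 2×10339 + 8680
10339 = 1×8680 + 1659
8680 = 5×1659 + 385
1659 = 4×385 + 119
385 = 3×119 + 28
119 = 4×28 + 7
28 = 4×7 + 0
Since gcd = 7 > 1, 215845 is not a unit mod 1108583.

no inverse exists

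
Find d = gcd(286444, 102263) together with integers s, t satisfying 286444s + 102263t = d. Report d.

1

Apply Euclid's algorithm to 286444 and 102263:
286444 = 2×102263 + 81918
102263 = 1×81918 + 20345
81918 = 4×20345 + 538
20345 = 37×538 + 439
538 = 1×439 + 99
439 = 4×99 + 43
99 = 2×43 + 13
43 = 3×13 + 4
13 = 3×4 + 1
4 = 4×1 + 0
gcd(286444, 102263) = 1.
Working backward:
1 = 13 − 3·4
1 = −3·43 + 10·13
1 = 10·99 − 23·43
1 = −23·439 + 102·99
1 = 102·538 − 125·439
1 = −125·20345 + 4727·538
1 = 4727·81918 − 19033·20345
1 = −19033·102263 + 23760·81918
1 = 23760·286444 − 66553·102263
So 1 = (23760)·286444 + (-66553)·102263.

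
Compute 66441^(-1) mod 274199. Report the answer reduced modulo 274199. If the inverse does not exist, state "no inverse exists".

84714

Apply the Euclidean algorithm to 274199 and 66441:
274199 = 4×66441 + 8435
66441 = 7×8435 + 7396
8435 = 1×7396 + 1039
7396 = 7×1039 + 123
1039 = 8×123 + 55
123 = 2×55 + 13
55 = 4×13 + 3
13 = 4×3 + 1
3 = 3×1 + 0
Since gcd(66441, 274199) = 1, back-substitute to write 1 as a combination:
1 = 13 − 4·3
1 = −4·55 + 17·13
1 = 17·123 − 38·55
1 = −38·1039 + 321·123
1 = 321·7396 − 2285·1039
1 = −2285·8435 + 2606·7396
1 = 2606·66441 − 20527·8435
1 = −20527·274199 + 84714·66441
So 66441·84714 ≡ 1 (mod 274199).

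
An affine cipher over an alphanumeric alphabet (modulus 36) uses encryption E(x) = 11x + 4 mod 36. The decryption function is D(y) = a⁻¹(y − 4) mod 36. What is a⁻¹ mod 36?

Extended Euclidean algorithm:
36 = 3×11 + 3
11 = 3×3 + 2
3 = 1×2 + 1
2 = 2×1 + 0
Since gcd(11, 36) = 1, back-substitute to write 1 as a combination:
1 = 3 − 2
1 = −11 + 4·3
1 = 4·36 − 13·11
Thus 11·(-13) ≡ 1 (mod 36); reducing, -13 mod 36 = 23.

23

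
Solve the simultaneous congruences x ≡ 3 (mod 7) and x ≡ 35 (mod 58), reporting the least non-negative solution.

325

Write x = 3 + 7·k. Then 7·k ≡ 35 − 3 ≡ 32 (mod 58).
Need 7⁻¹ mod 58. Extended Euclid on (58, 7):
58 = 8×7 + 2
7 = 3×2 + 1
2 = 2×1 + 0
Back-substitute:
1 = 7 − 3·2
1 = −3·58 + 25·7
7⁻¹ ≡ 25 (mod 58), so k ≡ 25·32 ≡ 46 (mod 58).
x = 3 + 7·46 = 325.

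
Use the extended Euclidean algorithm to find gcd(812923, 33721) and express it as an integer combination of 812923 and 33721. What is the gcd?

1

Apply Euclid's algorithm to 812923 and 33721:
812923 = 24·33721 + 3619
33721 = 9·3619 + 1150
3619 = 3·1150 + 169
1150 = 6·169 + 136
169 = 1·136 + 33
136 = 4·33 + 4
33 = 8·4 + 1
4 = 4·1 + 0
gcd(812923, 33721) = 1.
Working backward:
1 = 33 − 8·4
1 = −8·136 + 33·33
1 = 33·169 − 41·136
1 = −41·1150 + 279·169
1 = 279·3619 − 878·1150
1 = −878·33721 + 8181·3619
1 = 8181·812923 − 197222·33721
So 1 = (8181)·812923 + (-197222)·33721.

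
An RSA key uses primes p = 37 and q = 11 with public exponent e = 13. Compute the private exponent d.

φ(n) = (p−1)(q−1) = 36·10 = 360.
Need d with 13·d ≡ 1 (mod 360). Apply the extended Euclidean algorithm:
360 = 27*13 + 9
13 = 1*9 + 4
9 = 2*4 + 1
4 = 4*1 + 0
Back-substitute:
1 = 9 − 2·4
1 = −2·13 + 3·9
1 = 3·360 − 83·13
So 13·(-83) ≡ 1 (mod 360), hence d ≡ -83 ≡ 277 (mod 360).

277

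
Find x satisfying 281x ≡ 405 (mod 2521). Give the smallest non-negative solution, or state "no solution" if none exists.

1401

First find gcd(281, 2521):
2521 = 8*281 + 273
281 = 1*273 + 8
273 = 34*8 + 1
8 = 8*1 + 0
gcd = 1, so a unique solution mod 2521 exists.
Back-substitute for the Bézout coefficients:
1 = 273 − 34·8
1 = −34·281 + 35·273
1 = 35·2521 − 314·281
So 281·(-314) ≡ 1 (mod 2521), giving 281⁻¹ ≡ 2207.
x ≡ 281⁻¹·405 ≡ 2207·405 ≡ 1401 (mod 2521).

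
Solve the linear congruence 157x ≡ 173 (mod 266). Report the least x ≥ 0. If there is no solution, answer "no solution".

First find gcd(157, 266):
266 = 1×157 + 109
157 = 1×109 + 48
109 = 2×48 + 13
48 = 3×13 + 9
13 = 1×9 + 4
9 = 2×4 + 1
4 = 4×1 + 0
gcd = 1, so a unique solution mod 266 exists.
Back-substitute for the Bézout coefficients:
1 = 9 − 2·4
1 = −2·13 + 3·9
1 = 3·48 − 11·13
1 = −11·109 + 25·48
1 = 25·157 − 36·109
1 = −36·266 + 61·157
So 157·(61) ≡ 1 (mod 266), giving 157⁻¹ ≡ 61.
x ≡ 157⁻¹·173 ≡ 61·173 ≡ 179 (mod 266).

179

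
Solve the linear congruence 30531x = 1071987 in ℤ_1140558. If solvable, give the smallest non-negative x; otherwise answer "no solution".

189437

First find gcd(30531, 1140558):
1140558 = 37*30531 + 10911
30531 = 2*10911 + 8709
10911 = 1*8709 + 2202
8709 = 3*2202 + 2103
2202 = 1*2103 + 99
2103 = 21*99 + 24
99 = 4*24 + 3
24 = 8*3 + 0
gcd = 3 and 3 | 1071987, so solutions exist. Divide through by 3: 10177x ≡ 357329 (mod 380186).
Now find 10177⁻¹ mod 380186:
380186 = 37*10177 + 3637
10177 = 2*3637 + 2903
3637 = 1*2903 + 734
2903 = 3*734 + 701
734 = 1*701 + 33
701 = 21*33 + 8
33 = 4*8 + 1
8 = 8*1 + 0
Back-substitute:
1 = 33 − 4·8
1 = −4·701 + 85·33
1 = 85·734 − 89·701
1 = −89·2903 + 352·734
1 = 352·3637 − 441·2903
1 = −441·10177 + 1234·3637
1 = 1234·380186 − 46099·10177
So 10177·(-46099) ≡ 1 (mod 380186), i.e. 10177⁻¹ ≡ 334087.
Then x ≡ 334087·357329 ≡ 189437 (mod 380186); the smallest non-negative solution is x = 189437.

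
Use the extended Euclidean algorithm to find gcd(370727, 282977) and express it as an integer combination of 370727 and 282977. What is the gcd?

Repeated division:
370727 = 1*282977 + 87750
282977 = 3*87750 + 19727
87750 = 4*19727 + 8842
19727 = 2*8842 + 2043
8842 = 4*2043 + 670
2043 = 3*670 + 33
670 = 20*33 + 10
33 = 3*10 + 3
10 = 3*3 + 1
3 = 3*1 + 0
gcd(370727, 282977) = 1.
Back-substituting:
1 = 10 − 3·3
1 = −3·33 + 10·10
1 = 10·670 − 203·33
1 = −203·2043 + 619·670
1 = 619·8842 − 2679·2043
1 = −2679·19727 + 5977·8842
1 = 5977·87750 − 26587·19727
1 = −26587·282977 + 85738·87750
1 = 85738·370727 − 112325·282977
So 1 = (85738)·370727 + (-112325)·282977.

1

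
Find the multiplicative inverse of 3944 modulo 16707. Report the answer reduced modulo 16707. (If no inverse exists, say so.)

Run Euclid on (16707, 3944):
16707 = 4×3944 + 931
3944 = 4×931 + 220
931 = 4×220 + 51
220 = 4×51 + 16
51 = 3×16 + 3
16 = 5×3 + 1
3 = 3×1 + 0
gcd = 1, so the inverse exists. Back-substitute:
1 = 16 − 5·3
1 = −5·51 + 16·16
1 = 16·220 − 69·51
1 = −69·931 + 292·220
1 = 292·3944 − 1237·931
1 = −1237·16707 + 5240·3944
So 3944·5240 ≡ 1 (mod 16707).

5240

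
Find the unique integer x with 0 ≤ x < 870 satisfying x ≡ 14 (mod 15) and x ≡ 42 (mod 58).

854

Write x = 14 + 15·k. Then 15·k ≡ 42 − 14 ≡ 28 (mod 58).
Need 15⁻¹ mod 58. Extended Euclid on (58, 15):
58 = 3×15 + 13
15 = 1×13 + 2
13 = 6×2 + 1
2 = 2×1 + 0
Back-substitute:
1 = 13 − 6·2
1 = −6·15 + 7·13
1 = 7·58 − 27·15
15⁻¹ ≡ 31 (mod 58), so k ≡ 31·28 ≡ 56 (mod 58).
x = 14 + 15·56 = 854.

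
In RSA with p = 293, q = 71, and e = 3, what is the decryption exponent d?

φ(n) = (p−1)(q−1) = 292·70 = 20440.
Need d with 3·d ≡ 1 (mod 20440). Apply the extended Euclidean algorithm:
20440 = 6813*3 + 1
3 = 3*1 + 0
Back-substitute:
1 = 20440 − 6813·3
So 3·(-6813) ≡ 1 (mod 20440), hence d ≡ -6813 ≡ 13627 (mod 20440).

13627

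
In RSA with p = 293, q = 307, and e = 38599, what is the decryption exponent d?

φ(n) = (p−1)(q−1) = 292·306 = 89352.
Need d with 38599·d ≡ 1 (mod 89352). Apply the extended Euclidean algorithm:
89352 = 2×38599 + 12154
38599 = 3×12154 + 2137
12154 = 5×2137 + 1469
2137 = 1×1469 + 668
1469 = 2×668 + 133
668 = 5×133 + 3
133 = 44×3 + 1
3 = 3×1 + 0
Back-substitute:
1 = 133 − 44·3
1 = −44·668 + 221·133
1 = 221·1469 − 486·668
1 = −486·2137 + 707·1469
1 = 707·12154 − 4021·2137
1 = −4021·38599 + 12770·12154
1 = 12770·89352 − 29561·38599
So 38599·(-29561) ≡ 1 (mod 89352), hence d ≡ -29561 ≡ 59791 (mod 89352).

59791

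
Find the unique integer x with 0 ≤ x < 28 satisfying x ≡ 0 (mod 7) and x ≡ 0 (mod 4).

Write x = 0 + 7·k. Then 7·k ≡ 0 − 0 ≡ 0 (mod 4).
Need 7⁻¹ mod 4. Extended Euclid on (4, 3):
4 = 1×3 + 1
3 = 3×1 + 0
Back-substitute:
1 = 4 − 3
7⁻¹ ≡ 3 (mod 4), so k ≡ 3·0 ≡ 0 (mod 4).
x = 0 + 7·0 = 0.

0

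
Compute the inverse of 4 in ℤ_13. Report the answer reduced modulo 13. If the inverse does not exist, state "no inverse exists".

10

Apply the Euclidean algorithm to 13 and 4:
13 = 3·4 + 1
4 = 4·1 + 0
The gcd is 1. Working backward:
1 = 13 − 3·4
Thus 4·(-3) ≡ 1 (mod 13); reducing, -3 mod 13 = 10.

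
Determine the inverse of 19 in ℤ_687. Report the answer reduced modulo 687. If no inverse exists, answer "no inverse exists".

gcd(687, 19) by repeated division:
687 = 36*19 + 3
19 = 6*3 + 1
3 = 3*1 + 0
gcd = 1, so the inverse exists. Back-substitute:
1 = 19 − 6·3
1 = −6·687 + 217·19
So 19·217 ≡ 1 (mod 687).

217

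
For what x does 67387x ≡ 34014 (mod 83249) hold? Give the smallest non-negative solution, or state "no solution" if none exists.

First find gcd(67387, 83249):
83249 = 1*67387 + 15862
67387 = 4*15862 + 3939
15862 = 4*3939 + 106
3939 = 37*106 + 17
106 = 6*17 + 4
17 = 4*4 + 1
4 = 4*1 + 0
gcd = 1, so a unique solution mod 83249 exists.
Back-substitute for the Bézout coefficients:
1 = 17 − 4·4
1 = −4·106 + 25·17
1 = 25·3939 − 929·106
1 = −929·15862 + 3741·3939
1 = 3741·67387 − 15893·15862
1 = −15893·83249 + 19634·67387
So 67387·(19634) ≡ 1 (mod 83249), giving 67387⁻¹ ≡ 19634.
x ≡ 67387⁻¹·34014 ≡ 19634·34014 ≡ 7398 (mod 83249).

7398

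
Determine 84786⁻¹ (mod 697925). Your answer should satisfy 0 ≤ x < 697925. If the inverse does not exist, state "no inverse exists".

Extended Euclidean algorithm:
697925 = 8*84786 + 19637
84786 = 4*19637 + 6238
19637 = 3*6238 + 923
6238 = 6*923 + 700
923 = 1*700 + 223
700 = 3*223 + 31
223 = 7*31 + 6
31 = 5*6 + 1
6 = 6*1 + 0
gcd = 1, so the inverse exists. Back-substitute:
1 = 31 − 5·6
1 = −5·223 + 36·31
1 = 36·700 − 113·223
1 = −113·923 + 149·700
1 = 149·6238 − 1007·923
1 = −1007·19637 + 3170·6238
1 = 3170·84786 − 13687·19637
1 = −13687·697925 + 112666·84786
So 84786·112666 ≡ 1 (mod 697925).

112666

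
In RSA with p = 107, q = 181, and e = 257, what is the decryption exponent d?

φ(n) = (p−1)(q−1) = 106·180 = 19080.
Need d with 257·d ≡ 1 (mod 19080). Apply the extended Euclidean algorithm:
19080 = 74·257 + 62
257 = 4·62 + 9
62 = 6·9 + 8
9 = 1·8 + 1
8 = 8·1 + 0
Back-substitute:
1 = 9 − 8
1 = −62 + 7·9
1 = 7·257 − 29·62
1 = −29·19080 + 2153·257
So 257·2153 ≡ 1 (mod 19080), hence d = 2153.

2153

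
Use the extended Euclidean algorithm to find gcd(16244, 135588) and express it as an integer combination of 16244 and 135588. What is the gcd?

Repeated division:
135588 = 8·16244 + 5636
16244 = 2·5636 + 4972
5636 = 1·4972 + 664
4972 = 7·664 + 324
664 = 2·324 + 16
324 = 20·16 + 4
16 = 4·4 + 0
gcd(16244, 135588) = 4.
Express as a combination:
4 = 324 − 20·16
4 = −20·664 + 41·324
4 = 41·4972 − 307·664
4 = −307·5636 + 348·4972
4 = 348·16244 − 1003·5636
4 = −1003·135588 + 8372·16244
So 4 = (-1003)·135588 + (8372)·16244.

4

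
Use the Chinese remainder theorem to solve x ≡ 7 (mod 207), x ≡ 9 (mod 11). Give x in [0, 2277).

Write x = 7 + 207·k. Then 207·k ≡ 9 − 7 ≡ 2 (mod 11).
Need 207⁻¹ mod 11. Extended Euclid on (11, 9):
11 = 1·9 + 2
9 = 4·2 + 1
2 = 2·1 + 0
Back-substitute:
1 = 9 − 4·2
1 = −4·11 + 5·9
207⁻¹ ≡ 5 (mod 11), so k ≡ 5·2 ≡ 10 (mod 11).
x = 7 + 207·10 = 2077.

2077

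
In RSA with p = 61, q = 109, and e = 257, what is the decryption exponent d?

353

φ(n) = (p−1)(q−1) = 60·108 = 6480.
Need d with 257·d ≡ 1 (mod 6480). Apply the extended Euclidean algorithm:
6480 = 25·257 + 55
257 = 4·55 + 37
55 = 1·37 + 18
37 = 2·18 + 1
18 = 18·1 + 0
Back-substitute:
1 = 37 − 2·18
1 = −2·55 + 3·37
1 = 3·257 − 14·55
1 = −14·6480 + 353·257
So 257·353 ≡ 1 (mod 6480), hence d = 353.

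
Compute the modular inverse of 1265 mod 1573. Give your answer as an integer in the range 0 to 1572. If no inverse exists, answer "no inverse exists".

no inverse exists

Compute gcd(1265, 1573):
1573 = 1×1265 + 308
1265 = 4×308 + 33
308 = 9×33 + 11
33 = 3×11 + 0
Since gcd = 11 > 1, 1265 is not a unit mod 1573.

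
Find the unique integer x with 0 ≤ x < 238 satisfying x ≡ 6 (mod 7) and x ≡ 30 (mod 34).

Write x = 6 + 7·k. Then 7·k ≡ 30 − 6 ≡ 24 (mod 34).
Need 7⁻¹ mod 34. Extended Euclid on (34, 7):
34 = 4*7 + 6
7 = 1*6 + 1
6 = 6*1 + 0
Back-substitute:
1 = 7 − 6
1 = −34 + 5·7
7⁻¹ ≡ 5 (mod 34), so k ≡ 5·24 ≡ 18 (mod 34).
x = 6 + 7·18 = 132.

132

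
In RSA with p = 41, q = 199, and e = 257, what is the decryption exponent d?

5393

φ(n) = (p−1)(q−1) = 40·198 = 7920.
Need d with 257·d ≡ 1 (mod 7920). Apply the extended Euclidean algorithm:
7920 = 30*257 + 210
257 = 1*210 + 47
210 = 4*47 + 22
47 = 2*22 + 3
22 = 7*3 + 1
3 = 3*1 + 0
Back-substitute:
1 = 22 − 7·3
1 = −7·47 + 15·22
1 = 15·210 − 67·47
1 = −67·257 + 82·210
1 = 82·7920 − 2527·257
So 257·(-2527) ≡ 1 (mod 7920), hence d ≡ -2527 ≡ 5393 (mod 7920).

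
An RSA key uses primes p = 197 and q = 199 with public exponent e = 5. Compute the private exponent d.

φ(n) = (p−1)(q−1) = 196·198 = 38808.
Need d with 5·d ≡ 1 (mod 38808). Apply the extended Euclidean algorithm:
38808 = 7761·5 + 3
5 = 1·3 + 2
3 = 1·2 + 1
2 = 2·1 + 0
Back-substitute:
1 = 3 − 2
1 = −5 + 2·3
1 = 2·38808 − 15523·5
So 5·(-15523) ≡ 1 (mod 38808), hence d ≡ -15523 ≡ 23285 (mod 38808).

23285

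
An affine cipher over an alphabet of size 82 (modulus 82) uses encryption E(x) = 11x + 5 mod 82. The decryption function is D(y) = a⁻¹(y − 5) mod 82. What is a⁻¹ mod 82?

15

Run Euclid on (82, 11):
82 = 7*11 + 5
11 = 2*5 + 1
5 = 5*1 + 0
The gcd is 1. Working backward:
1 = 11 − 2·5
1 = −2·82 + 15·11
So 11·15 ≡ 1 (mod 82).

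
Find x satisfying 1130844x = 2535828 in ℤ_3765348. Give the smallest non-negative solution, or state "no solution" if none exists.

140558

First find gcd(1130844, 3765348):
3765348 = 3×1130844 + 372816
1130844 = 3×372816 + 12396
372816 = 30×12396 + 936
12396 = 13×936 + 228
936 = 4×228 + 24
228 = 9×24 + 12
24 = 2×12 + 0
gcd = 12 and 12 | 2535828, so solutions exist. Divide through by 12: 94237x ≡ 211319 (mod 313779).
Now find 94237⁻¹ mod 313779:
313779 = 3·94237 + 31068
94237 = 3·31068 + 1033
31068 = 30·1033 + 78
1033 = 13·78 + 19
78 = 4·19 + 2
19 = 9·2 + 1
2 = 2·1 + 0
Back-substitute:
1 = 19 − 9·2
1 = −9·78 + 37·19
1 = 37·1033 − 490·78
1 = −490·31068 + 14737·1033
1 = 14737·94237 − 44701·31068
1 = −44701·313779 + 148840·94237
So 94237⁻¹ ≡ 148840 (mod 313779).
Then x ≡ 148840·211319 ≡ 140558 (mod 313779); the smallest non-negative solution is x = 140558.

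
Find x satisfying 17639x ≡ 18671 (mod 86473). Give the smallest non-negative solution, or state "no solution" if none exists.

First find gcd(17639, 86473):
86473 = 4×17639 + 15917
17639 = 1×15917 + 1722
15917 = 9×1722 + 419
1722 = 4×419 + 46
419 = 9×46 + 5
46 = 9×5 + 1
5 = 5×1 + 0
gcd = 1, so a unique solution mod 86473 exists.
Back-substitute for the Bézout coefficients:
1 = 46 − 9·5
1 = −9·419 + 82·46
1 = 82·1722 − 337·419
1 = −337·15917 + 3115·1722
1 = 3115·17639 − 3452·15917
1 = −3452·86473 + 16923·17639
So 17639·(16923) ≡ 1 (mod 86473), giving 17639⁻¹ ≡ 16923.
x ≡ 17639⁻¹·18671 ≡ 16923·18671 ≡ 83464 (mod 86473).

83464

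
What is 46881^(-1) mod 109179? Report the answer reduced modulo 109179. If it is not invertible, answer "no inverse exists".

Compute gcd(46881, 109179):
109179 = 2*46881 + 15417
46881 = 3*15417 + 630
15417 = 24*630 + 297
630 = 2*297 + 36
297 = 8*36 + 9
36 = 4*9 + 0
The gcd is 9, not 1, hence no inverse exists.

no inverse exists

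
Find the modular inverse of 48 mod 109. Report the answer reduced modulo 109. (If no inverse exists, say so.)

Extended Euclidean algorithm:
109 = 2×48 + 13
48 = 3×13 + 9
13 = 1×9 + 4
9 = 2×4 + 1
4 = 4×1 + 0
The gcd is 1. Working backward:
1 = 9 − 2·4
1 = −2·13 + 3·9
1 = 3·48 − 11·13
1 = −11·109 + 25·48
So 48·25 ≡ 1 (mod 109).

25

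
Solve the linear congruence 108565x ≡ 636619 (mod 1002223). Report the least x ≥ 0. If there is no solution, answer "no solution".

739379

First find gcd(108565, 1002223):
1002223 = 9·108565 + 25138
108565 = 4·25138 + 8013
25138 = 3·8013 + 1099
8013 = 7·1099 + 320
1099 = 3·320 + 139
320 = 2·139 + 42
139 = 3·42 + 13
42 = 3·13 + 3
13 = 4·3 + 1
3 = 3·1 + 0
gcd = 1, so a unique solution mod 1002223 exists.
Back-substitute for the Bézout coefficients:
1 = 13 − 4·3
1 = −4·42 + 13·13
1 = 13·139 − 43·42
1 = −43·320 + 99·139
1 = 99·1099 − 340·320
1 = −340·8013 + 2479·1099
1 = 2479·25138 − 7777·8013
1 = −7777·108565 + 33587·25138
1 = 33587·1002223 − 310060·108565
So 108565·(-310060) ≡ 1 (mod 1002223), giving 108565⁻¹ ≡ 692163.
x ≡ 108565⁻¹·636619 ≡ 692163·636619 ≡ 739379 (mod 1002223).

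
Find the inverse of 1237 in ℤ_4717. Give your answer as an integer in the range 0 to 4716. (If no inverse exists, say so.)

4084

Apply the Euclidean algorithm to 4717 and 1237:
4717 = 3*1237 + 1006
1237 = 1*1006 + 231
1006 = 4*231 + 82
231 = 2*82 + 67
82 = 1*67 + 15
67 = 4*15 + 7
15 = 2*7 + 1
7 = 7*1 + 0
Since gcd(1237, 4717) = 1, back-substitute to write 1 as a combination:
1 = 15 − 2·7
1 = −2·67 + 9·15
1 = 9·82 − 11·67
1 = −11·231 + 31·82
1 = 31·1006 − 135·231
1 = −135·1237 + 166·1006
1 = 166·4717 − 633·1237
Thus 1237·(-633) ≡ 1 (mod 4717); reducing, -633 mod 4717 = 4084.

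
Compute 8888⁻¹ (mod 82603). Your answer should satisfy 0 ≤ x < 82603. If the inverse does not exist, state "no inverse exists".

17147

gcd(82603, 8888) by repeated division:
82603 = 9*8888 + 2611
8888 = 3*2611 + 1055
2611 = 2*1055 + 501
1055 = 2*501 + 53
501 = 9*53 + 24
53 = 2*24 + 5
24 = 4*5 + 4
5 = 1*4 + 1
4 = 4*1 + 0
Since gcd(8888, 82603) = 1, back-substitute to write 1 as a combination:
1 = 5 − 4
1 = −24 + 5·5
1 = 5·53 − 11·24
1 = −11·501 + 104·53
1 = 104·1055 − 219·501
1 = −219·2611 + 542·1055
1 = 542·8888 − 1845·2611
1 = −1845·82603 + 17147·8888
So 8888·17147 ≡ 1 (mod 82603).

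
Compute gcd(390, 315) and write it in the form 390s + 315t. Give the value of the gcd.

Repeated division:
390 = 1*315 + 75
315 = 4*75 + 15
75 = 5*15 + 0
gcd(390, 315) = 15.
Express as a combination:
15 = 315 − 4·75
15 = −4·390 + 5·315
So 15 = (-4)·390 + (5)·315.

15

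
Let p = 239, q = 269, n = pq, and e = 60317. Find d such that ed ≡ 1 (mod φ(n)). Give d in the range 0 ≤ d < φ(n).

27541

φ(n) = (p−1)(q−1) = 238·268 = 63784.
Need d with 60317·d ≡ 1 (mod 63784). Apply the extended Euclidean algorithm:
63784 = 1·60317 + 3467
60317 = 17·3467 + 1378
3467 = 2·1378 + 711
1378 = 1·711 + 667
711 = 1·667 + 44
667 = 15·44 + 7
44 = 6·7 + 2
7 = 3·2 + 1
2 = 2·1 + 0
Back-substitute:
1 = 7 − 3·2
1 = −3·44 + 19·7
1 = 19·667 − 288·44
1 = −288·711 + 307·667
1 = 307·1378 − 595·711
1 = −595·3467 + 1497·1378
1 = 1497·60317 − 26044·3467
1 = −26044·63784 + 27541·60317
So 60317·27541 ≡ 1 (mod 63784), hence d = 27541.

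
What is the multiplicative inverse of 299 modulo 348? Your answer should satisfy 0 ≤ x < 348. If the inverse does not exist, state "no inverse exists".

Apply the Euclidean algorithm to 348 and 299:
348 = 1×299 + 49
299 = 6×49 + 5
49 = 9×5 + 4
5 = 1×4 + 1
4 = 4×1 + 0
The gcd is 1. Working backward:
1 = 5 − 4
1 = −49 + 10·5
1 = 10·299 − 61·49
1 = −61·348 + 71·299
So 299·71 ≡ 1 (mod 348).

71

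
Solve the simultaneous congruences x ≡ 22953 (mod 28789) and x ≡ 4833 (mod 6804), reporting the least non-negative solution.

86735421

Write x = 22953 + 28789·k. Then 28789·k ≡ 4833 − 22953 ≡ 2292 (mod 6804).
Need 28789⁻¹ mod 6804. Extended Euclid on (6804, 1573):
6804 = 4·1573 + 512
1573 = 3·512 + 37
512 = 13·37 + 31
37 = 1·31 + 6
31 = 5·6 + 1
6 = 6·1 + 0
Back-substitute:
1 = 31 − 5·6
1 = −5·37 + 6·31
1 = 6·512 − 83·37
1 = −83·1573 + 255·512
1 = 255·6804 − 1103·1573
28789⁻¹ ≡ 5701 (mod 6804), so k ≡ 5701·2292 ≡ 3012 (mod 6804).
x = 22953 + 28789·3012 = 86735421.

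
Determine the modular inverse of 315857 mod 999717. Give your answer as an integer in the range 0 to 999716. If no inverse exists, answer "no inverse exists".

Run Euclid on (999717, 315857):
999717 = 3·315857 + 52146
315857 = 6·52146 + 2981
52146 = 17·2981 + 1469
2981 = 2·1469 + 43
1469 = 34·43 + 7
43 = 6·7 + 1
7 = 7·1 + 0
gcd = 1, so the inverse exists. Back-substitute:
1 = 43 − 6·7
1 = −6·1469 + 205·43
1 = 205·2981 − 416·1469
1 = −416·52146 + 7277·2981
1 = 7277·315857 − 44078·52146
1 = −44078·999717 + 139511·315857
So 315857·139511 ≡ 1 (mod 999717).

139511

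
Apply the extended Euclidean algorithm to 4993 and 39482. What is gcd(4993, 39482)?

1

Apply Euclid's algorithm to 39482 and 4993:
39482 = 7×4993 + 4531
4993 = 1×4531 + 462
4531 = 9×462 + 373
462 = 1×373 + 89
373 = 4×89 + 17
89 = 5×17 + 4
17 = 4×4 + 1
4 = 4×1 + 0
gcd(4993, 39482) = 1.
Working backward:
1 = 17 − 4·4
1 = −4·89 + 21·17
1 = 21·373 − 88·89
1 = −88·462 + 109·373
1 = 109·4531 − 1069·462
1 = −1069·4993 + 1178·4531
1 = 1178·39482 − 9315·4993
So 1 = (1178)·39482 + (-9315)·4993.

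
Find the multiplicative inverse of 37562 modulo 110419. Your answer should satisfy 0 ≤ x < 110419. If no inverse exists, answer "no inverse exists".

gcd(110419, 37562) by repeated division:
110419 = 2×37562 + 35295
37562 = 1×35295 + 2267
35295 = 15×2267 + 1290
2267 = 1×1290 + 977
1290 = 1×977 + 313
977 = 3×313 + 38
313 = 8×38 + 9
38 = 4×9 + 2
9 = 4×2 + 1
2 = 2×1 + 0
The gcd is 1. Working backward:
1 = 9 − 4·2
1 = −4·38 + 17·9
1 = 17·313 − 140·38
1 = −140·977 + 437·313
1 = 437·1290 − 577·977
1 = −577·2267 + 1014·1290
1 = 1014·35295 − 15787·2267
1 = −15787·37562 + 16801·35295
1 = 16801·110419 − 49389·37562
Hence 37562⁻¹ ≡ -49389 ≡ 61030 (mod 110419).

61030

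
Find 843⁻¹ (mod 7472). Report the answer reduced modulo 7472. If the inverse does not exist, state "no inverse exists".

Apply the Euclidean algorithm to 7472 and 843:
7472 = 8*843 + 728
843 = 1*728 + 115
728 = 6*115 + 38
115 = 3*38 + 1
38 = 38*1 + 0
Since gcd(843, 7472) = 1, back-substitute to write 1 as a combination:
1 = 115 − 3·38
1 = −3·728 + 19·115
1 = 19·843 − 22·728
1 = −22·7472 + 195·843
So 843·195 ≡ 1 (mod 7472).

195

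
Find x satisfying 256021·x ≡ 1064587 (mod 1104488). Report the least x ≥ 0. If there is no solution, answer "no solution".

First find gcd(256021, 1104488):
1104488 = 4·256021 + 80404
256021 = 3·80404 + 14809
80404 = 5·14809 + 6359
14809 = 2·6359 + 2091
6359 = 3·2091 + 86
2091 = 24·86 + 27
86 = 3·27 + 5
27 = 5·5 + 2
5 = 2·2 + 1
2 = 2·1 + 0
gcd = 1, so a unique solution mod 1104488 exists.
Back-substitute for the Bézout coefficients:
1 = 5 − 2·2
1 = −2·27 + 11·5
1 = 11·86 − 35·27
1 = −35·2091 + 851·86
1 = 851·6359 − 2588·2091
1 = −2588·14809 + 6027·6359
1 = 6027·80404 − 32723·14809
1 = −32723·256021 + 104196·80404
1 = 104196·1104488 − 449507·256021
So 256021·(-449507) ≡ 1 (mod 1104488), giving 256021⁻¹ ≡ 654981.
x ≡ 256021⁻¹·1064587 ≡ 654981·1064587 ≡ 1102663 (mod 1104488).

1102663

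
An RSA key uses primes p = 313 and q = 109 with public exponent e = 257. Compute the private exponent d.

φ(n) = (p−1)(q−1) = 312·108 = 33696.
Need d with 257·d ≡ 1 (mod 33696). Apply the extended Euclidean algorithm:
33696 = 131×257 + 29
257 = 8×29 + 25
29 = 1×25 + 4
25 = 6×4 + 1
4 = 4×1 + 0
Back-substitute:
1 = 25 − 6·4
1 = −6·29 + 7·25
1 = 7·257 − 62·29
1 = −62·33696 + 8129·257
So 257·8129 ≡ 1 (mod 33696), hence d = 8129.

8129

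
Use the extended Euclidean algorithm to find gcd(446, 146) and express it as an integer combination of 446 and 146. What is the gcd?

Euclidean algorithm:
446 = 3×146 + 8
146 = 18×8 + 2
8 = 4×2 + 0
gcd(446, 146) = 2.
Working backward:
2 = 146 − 18·8
2 = −18·446 + 55·146
So 2 = (-18)·446 + (55)·146.

2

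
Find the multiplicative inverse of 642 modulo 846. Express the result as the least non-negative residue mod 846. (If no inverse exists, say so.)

Compute gcd(642, 846):
846 = 1*642 + 204
642 = 3*204 + 30
204 = 6*30 + 24
30 = 1*24 + 6
24 = 4*6 + 0
The gcd is 6, not 1, hence no inverse exists.

no inverse exists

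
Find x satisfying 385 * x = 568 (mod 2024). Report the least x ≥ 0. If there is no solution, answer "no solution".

no solution

gcd(385, 2024):
2024 = 5×385 + 99
385 = 3×99 + 88
99 = 1×88 + 11
88 = 8×11 + 0
gcd = 11, but 11 ∤ 568, so the congruence has no solution.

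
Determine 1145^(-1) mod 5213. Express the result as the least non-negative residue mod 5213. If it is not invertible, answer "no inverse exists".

Extended Euclidean algorithm:
5213 = 4·1145 + 633
1145 = 1·633 + 512
633 = 1·512 + 121
512 = 4·121 + 28
121 = 4·28 + 9
28 = 3·9 + 1
9 = 9·1 + 0
gcd = 1, so the inverse exists. Back-substitute:
1 = 28 − 3·9
1 = −3·121 + 13·28
1 = 13·512 − 55·121
1 = −55·633 + 68·512
1 = 68·1145 − 123·633
1 = −123·5213 + 560·1145
So 1145·560 ≡ 1 (mod 5213).

560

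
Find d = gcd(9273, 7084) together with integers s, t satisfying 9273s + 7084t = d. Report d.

11

Repeated division:
9273 = 1×7084 + 2189
7084 = 3×2189 + 517
2189 = 4×517 + 121
517 = 4×121 + 33
121 = 3×33 + 22
33 = 1×22 + 11
22 = 2×11 + 0
gcd(9273, 7084) = 11.
Back-substituting:
11 = 33 − 22
11 = −121 + 4·33
11 = 4·517 − 17·121
11 = −17·2189 + 72·517
11 = 72·7084 − 233·2189
11 = −233·9273 + 305·7084
So 11 = (-233)·9273 + (305)·7084.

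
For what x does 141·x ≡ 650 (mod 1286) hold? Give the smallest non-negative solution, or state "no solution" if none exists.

488

First find gcd(141, 1286):
1286 = 9*141 + 17
141 = 8*17 + 5
17 = 3*5 + 2
5 = 2*2 + 1
2 = 2*1 + 0
gcd = 1, so a unique solution mod 1286 exists.
Back-substitute for the Bézout coefficients:
1 = 5 − 2·2
1 = −2·17 + 7·5
1 = 7·141 − 58·17
1 = −58·1286 + 529·141
So 141·(529) ≡ 1 (mod 1286), giving 141⁻¹ ≡ 529.
x ≡ 141⁻¹·650 ≡ 529·650 ≡ 488 (mod 1286).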